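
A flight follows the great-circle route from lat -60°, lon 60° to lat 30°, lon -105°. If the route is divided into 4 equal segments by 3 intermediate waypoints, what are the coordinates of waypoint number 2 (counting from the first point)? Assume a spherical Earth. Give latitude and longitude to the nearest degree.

≈ lat -42°, lon -86°

Write both endpoints as unit vectors p₁, p₂ with components (cos φ cos λ, cos φ sin λ, sin φ).
The central angle between the endpoints is δ = arccos(p₁·p₂) ≈ 2.589 rad (148.4°).
Interpolate at f = 2/4 with slerp weights a = sin((1−f)δ)/sin δ ≈ 1.834, b = sin(fδ)/sin δ ≈ 1.834.
p = a·p₁ + b·p₂ ≈ (0.047, -0.740, -0.671); φ = arcsin(p_z) ≈ -42.15°, λ = atan2(p_y, p_x) ≈ -86.33°.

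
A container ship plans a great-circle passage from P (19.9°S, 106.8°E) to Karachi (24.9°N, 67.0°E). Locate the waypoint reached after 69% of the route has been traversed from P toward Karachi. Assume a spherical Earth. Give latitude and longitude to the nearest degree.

Convert each endpoint to a unit vector on the sphere (x = cos φ cos λ, y = cos φ sin λ, z = sin φ).
The central angle between the endpoints is δ = arccos(p₁·p₂) ≈ 1.033 rad (59.2°).
Interpolate at f = 0.69 with slerp weights a = sin((1−f)δ)/sin δ ≈ 0.367, b = sin(fδ)/sin δ ≈ 0.761.
p = a·p₁ + b·p₂ ≈ (0.170, 0.966, 0.196); φ = arcsin(p_z) ≈ 11.29°, λ = atan2(p_y, p_x) ≈ 80.00°.

≈ (11°N, 80°E)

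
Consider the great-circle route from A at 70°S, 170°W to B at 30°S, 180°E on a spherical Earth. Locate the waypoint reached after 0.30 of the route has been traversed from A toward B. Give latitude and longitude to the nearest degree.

From cos δ = sin φ₁ sin φ₂ + cos φ₁ cos φ₂ cos Δλ, the central angle is δ ≈ 0.705 rad (40.4°).
Interpolate at f = 0.30 with slerp weights a = sin((1−f)δ)/sin δ ≈ 0.731, b = sin(fδ)/sin δ ≈ 0.324.
p = a·p₁ + b·p₂ ≈ (-0.527, -0.043, -0.849); φ = arcsin(p_z) ≈ -58.09°, λ = atan2(p_y, p_x) ≈ -175.29°.

≈ 58°S, 175°W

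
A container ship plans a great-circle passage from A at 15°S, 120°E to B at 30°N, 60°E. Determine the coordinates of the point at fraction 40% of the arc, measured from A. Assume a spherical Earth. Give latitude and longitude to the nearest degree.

≈ 4°N, 97°E

Write both endpoints as unit vectors p₁, p₂ with components (cos φ cos λ, cos φ sin λ, sin φ).
The central angle between the endpoints is δ = arccos(p₁·p₂) ≈ 1.278 rad (73.2°).
Interpolate at f = 0.40 with slerp weights a = sin((1−f)δ)/sin δ ≈ 0.725, b = sin(fδ)/sin δ ≈ 0.511.
p = a·p₁ + b·p₂ ≈ (-0.129, 0.989, 0.068); φ = arcsin(p_z) ≈ 3.89°, λ = atan2(p_y, p_x) ≈ 97.41°.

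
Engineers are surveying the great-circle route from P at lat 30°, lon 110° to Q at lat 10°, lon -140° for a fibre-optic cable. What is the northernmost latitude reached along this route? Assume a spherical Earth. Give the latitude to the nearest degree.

The great circle lies in the plane with unit normal n̂ = (p₁ × p₂)/|p₁ × p₂|.
Here n̂_z ≈ +0.819; the vertex latitude is φ_max = arccos|n̂_z| ≈ 35.0°.
Check via Clairaut: cos φ_max = |cos φ₁| · sin C = cos(30.0°)·sin(71.0°) ≈ 0.819, again giving ≈ 35.0°.

≈ 35°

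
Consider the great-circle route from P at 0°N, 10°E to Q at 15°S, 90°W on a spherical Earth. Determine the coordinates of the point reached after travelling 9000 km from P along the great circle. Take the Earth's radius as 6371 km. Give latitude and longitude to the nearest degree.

Convert each endpoint to a unit vector on the sphere (x = cos φ cos λ, y = cos φ sin λ, z = sin φ).
The central angle between the endpoints is δ = arccos(p₁·p₂) ≈ 1.739 rad (99.7°). The total great-circle distance is δ·R ≈ 1.739 × 6371 ≈ 11081 km, so the target fraction is f = 9000/11081 ≈ 0.812.
Interpolate at f ≈ 0.812 with slerp weights a = sin((1−f)δ)/sin δ ≈ 0.326, b = sin(fδ)/sin δ ≈ 1.002.
p = a·p₁ + b·p₂ ≈ (0.321, -0.911, -0.259); φ = arcsin(p_z) ≈ -15.03°, λ = atan2(p_y, p_x) ≈ -70.62°.

≈ 15°S, 71°W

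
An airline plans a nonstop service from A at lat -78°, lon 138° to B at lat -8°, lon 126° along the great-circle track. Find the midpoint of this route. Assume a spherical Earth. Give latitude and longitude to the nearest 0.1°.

Write both endpoints as unit vectors p₁, p₂ with components (cos φ cos λ, cos φ sin λ, sin φ).
The central angle between the endpoints is δ = arccos(p₁·p₂) ≈ 1.227 rad (70.3°).
Interpolate at f = 1/2 with slerp weights a = sin((1−f)δ)/sin δ ≈ 0.611, b = sin(fδ)/sin δ ≈ 0.611.
p = a·p₁ + b·p₂ ≈ (-0.450, 0.575, -0.683); φ = arcsin(p_z) ≈ -43.09°, λ = atan2(p_y, p_x) ≈ 128.07°.

≈ lat -43.1°, lon 128.1°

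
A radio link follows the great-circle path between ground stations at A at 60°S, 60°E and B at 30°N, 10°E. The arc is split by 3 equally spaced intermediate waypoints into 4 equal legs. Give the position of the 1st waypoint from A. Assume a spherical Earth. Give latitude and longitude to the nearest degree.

Write both endpoints as unit vectors p₁, p₂ with components (cos φ cos λ, cos φ sin λ, sin φ).
The central angle between the endpoints is δ = arccos(p₁·p₂) ≈ 1.726 rad (98.9°).
Interpolate at f = 1/4 with slerp weights a = sin((1−f)δ)/sin δ ≈ 0.974, b = sin(fδ)/sin δ ≈ 0.423.
p = a·p₁ + b·p₂ ≈ (0.605, 0.485, -0.632); φ = arcsin(p_z) ≈ -39.17°, λ = atan2(p_y, p_x) ≈ 38.76°.

≈ 39°S, 39°E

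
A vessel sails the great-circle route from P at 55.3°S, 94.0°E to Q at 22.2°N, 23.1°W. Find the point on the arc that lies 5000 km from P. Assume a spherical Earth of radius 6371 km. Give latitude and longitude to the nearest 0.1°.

≈ 40.2°S, 28.0°E

The haversine formula gives a central angle δ ≈ 2.154 rad (123.4°) between the endpoints. The total great-circle distance is δ·R ≈ 2.154 × 6371 ≈ 13723 km, so the target fraction is f = 5000/13723 ≈ 0.364.
Interpolate at f ≈ 0.364 with slerp weights a = sin((1−f)δ)/sin δ ≈ 1.174, b = sin(fδ)/sin δ ≈ 0.847.
p = a·p₁ + b·p₂ ≈ (0.674, 0.359, -0.645); φ = arcsin(p_z) ≈ -40.18°, λ = atan2(p_y, p_x) ≈ 28.03°.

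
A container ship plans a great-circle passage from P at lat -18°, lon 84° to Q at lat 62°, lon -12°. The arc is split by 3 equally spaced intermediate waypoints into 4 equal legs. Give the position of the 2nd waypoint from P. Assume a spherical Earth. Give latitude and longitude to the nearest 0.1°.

≈ lat 29.5°, lon 56.6°

The haversine formula gives a central angle δ ≈ 1.896 rad (108.6°) between the endpoints.
Interpolate at f = 2/4 with slerp weights a = sin((1−f)δ)/sin δ ≈ 0.857, b = sin(fδ)/sin δ ≈ 0.857.
p = a·p₁ + b·p₂ ≈ (0.479, 0.727, 0.492); φ = arcsin(p_z) ≈ 29.47°, λ = atan2(p_y, p_x) ≈ 56.63°.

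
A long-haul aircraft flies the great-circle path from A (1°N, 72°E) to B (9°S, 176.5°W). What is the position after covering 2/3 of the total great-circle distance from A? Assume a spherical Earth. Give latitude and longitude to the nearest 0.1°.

Write both endpoints as unit vectors p₁, p₂ with components (cos φ cos λ, cos φ sin λ, sin φ).
The central angle between the endpoints is δ = arccos(p₁·p₂) ≈ 1.944 rad (111.4°).
Interpolate at f = 2/3 with slerp weights a = sin((1−f)δ)/sin δ ≈ 0.648, b = sin(fδ)/sin δ ≈ 1.034.
p = a·p₁ + b·p₂ ≈ (-0.819, 0.554, -0.150); φ = arcsin(p_z) ≈ -8.65°, λ = atan2(p_y, p_x) ≈ 145.91°.

≈ (8.6°S, 145.9°E)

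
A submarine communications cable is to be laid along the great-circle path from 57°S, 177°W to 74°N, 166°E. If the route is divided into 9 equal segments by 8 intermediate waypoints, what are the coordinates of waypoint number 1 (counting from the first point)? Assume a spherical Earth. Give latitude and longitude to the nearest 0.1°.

From cos δ = sin φ₁ sin φ₂ + cos φ₁ cos φ₂ cos Δλ, the central angle is δ ≈ 2.295 rad (131.5°).
Interpolate at f = 1/9 with slerp weights a = sin((1−f)δ)/sin δ ≈ 1.191, b = sin(fδ)/sin δ ≈ 0.337.
p = a·p₁ + b·p₂ ≈ (-0.738, -0.011, -0.675); φ = arcsin(p_z) ≈ -42.45°, λ = atan2(p_y, p_x) ≈ -179.11°.

≈ 42.5°S, 179.1°W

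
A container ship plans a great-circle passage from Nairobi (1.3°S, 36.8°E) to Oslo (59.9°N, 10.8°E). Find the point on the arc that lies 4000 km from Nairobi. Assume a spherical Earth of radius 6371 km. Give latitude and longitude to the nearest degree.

≈ (33°N, 27°E)

From cos δ = sin φ₁ sin φ₂ + cos φ₁ cos φ₂ cos Δλ, the central angle is δ ≈ 1.125 rad (64.5°). The total great-circle distance is δ·R ≈ 1.125 × 6371 ≈ 7169 km, so the target fraction is f = 4000/7169 ≈ 0.558.
Interpolate at f ≈ 0.558 with slerp weights a = sin((1−f)δ)/sin δ ≈ 0.529, b = sin(fδ)/sin δ ≈ 0.651.
p = a·p₁ + b·p₂ ≈ (0.744, 0.378, 0.551); φ = arcsin(p_z) ≈ 33.45°, λ = atan2(p_y, p_x) ≈ 26.92°.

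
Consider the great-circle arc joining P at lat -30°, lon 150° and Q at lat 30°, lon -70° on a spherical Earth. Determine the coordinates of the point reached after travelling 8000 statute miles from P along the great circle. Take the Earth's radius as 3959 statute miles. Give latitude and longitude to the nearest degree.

≈ lat 21°, lon -102°

Convert each endpoint to a unit vector on the sphere (x = cos φ cos λ, y = cos φ sin λ, z = sin φ).
The central angle between the endpoints is δ = arccos(p₁·p₂) ≈ 2.540 rad (145.5°). The total great-circle distance is δ·R ≈ 2.540 × 3959 ≈ 10057 mi, so the target fraction is f = 8000/10057 ≈ 0.796.
Interpolate at f ≈ 0.796 with slerp weights a = sin((1−f)δ)/sin δ ≈ 0.877, b = sin(fδ)/sin δ ≈ 1.591.
p = a·p₁ + b·p₂ ≈ (-0.187, -0.915, 0.357); φ = arcsin(p_z) ≈ 20.92°, λ = atan2(p_y, p_x) ≈ -101.52°.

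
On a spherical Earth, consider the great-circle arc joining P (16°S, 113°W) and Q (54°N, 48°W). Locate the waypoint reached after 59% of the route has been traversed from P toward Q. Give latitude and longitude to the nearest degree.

Write both endpoints as unit vectors p₁, p₂ with components (cos φ cos λ, cos φ sin λ, sin φ).
The central angle between the endpoints is δ = arccos(p₁·p₂) ≈ 1.555 rad (89.1°).
Interpolate at f = 0.59 with slerp weights a = sin((1−f)δ)/sin δ ≈ 0.595, b = sin(fδ)/sin δ ≈ 0.794.
p = a·p₁ + b·p₂ ≈ (0.089, -0.874, 0.478); φ = arcsin(p_z) ≈ 28.58°, λ = atan2(p_y, p_x) ≈ -84.20°.

≈ (29°N, 84°W)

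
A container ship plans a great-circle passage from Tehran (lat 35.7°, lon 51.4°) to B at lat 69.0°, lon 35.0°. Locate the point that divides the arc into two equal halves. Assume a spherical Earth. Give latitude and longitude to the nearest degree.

≈ lat 53°, lon 46°

Write both endpoints as unit vectors p₁, p₂ with components (cos φ cos λ, cos φ sin λ, sin φ).
The central angle between the endpoints is δ = arccos(p₁·p₂) ≈ 0.602 rad (34.5°).
Interpolate at f = 1/2 with slerp weights a = sin((1−f)δ)/sin δ ≈ 0.524, b = sin(fδ)/sin δ ≈ 0.524.
p = a·p₁ + b·p₂ ≈ (0.419, 0.440, 0.794); φ = arcsin(p_z) ≈ 52.59°, λ = atan2(p_y, p_x) ≈ 46.40°.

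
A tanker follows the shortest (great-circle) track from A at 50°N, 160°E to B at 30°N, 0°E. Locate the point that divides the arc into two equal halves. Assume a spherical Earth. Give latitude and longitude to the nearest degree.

≈ 75°N, 40°E

The haversine formula gives a central angle δ ≈ 1.711 rad (98.1°) between the endpoints.
Interpolate at f = 1/2 with slerp weights a = sin((1−f)δ)/sin δ ≈ 0.763, b = sin(fδ)/sin δ ≈ 0.763.
p = a·p₁ + b·p₂ ≈ (0.200, 0.168, 0.965); φ = arcsin(p_z) ≈ 74.88°, λ = atan2(p_y, p_x) ≈ 40.00°.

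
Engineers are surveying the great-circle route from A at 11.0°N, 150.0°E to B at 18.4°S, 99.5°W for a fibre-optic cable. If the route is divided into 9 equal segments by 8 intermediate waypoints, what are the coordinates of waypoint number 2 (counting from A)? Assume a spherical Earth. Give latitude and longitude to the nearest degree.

The haversine formula gives a central angle δ ≈ 1.968 rad (112.7°) between the endpoints.
Interpolate at f = 2/9 with slerp weights a = sin((1−f)δ)/sin δ ≈ 1.083, b = sin(fδ)/sin δ ≈ 0.459.
p = a·p₁ + b·p₂ ≈ (-0.993, 0.102, 0.062); φ = arcsin(p_z) ≈ 3.54°, λ = atan2(p_y, p_x) ≈ 174.13°.

≈ 4°N, 174°E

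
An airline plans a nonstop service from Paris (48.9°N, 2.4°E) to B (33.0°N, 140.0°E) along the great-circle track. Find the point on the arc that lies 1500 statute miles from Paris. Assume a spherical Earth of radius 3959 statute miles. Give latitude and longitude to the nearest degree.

From cos δ = sin φ₁ sin φ₂ + cos φ₁ cos φ₂ cos Δλ, the central angle is δ ≈ 1.568 rad (89.8°). The total great-circle distance is δ·R ≈ 1.568 × 3959 ≈ 6206 mi, so the target fraction is f = 1500/6206 ≈ 0.242.
Interpolate at f ≈ 0.242 with slerp weights a = sin((1−f)δ)/sin δ ≈ 0.928, b = sin(fδ)/sin δ ≈ 0.370.
p = a·p₁ + b·p₂ ≈ (0.372, 0.225, 0.901); φ = arcsin(p_z) ≈ 64.24°, λ = atan2(p_y, p_x) ≈ 31.18°.

≈ (64°N, 31°E)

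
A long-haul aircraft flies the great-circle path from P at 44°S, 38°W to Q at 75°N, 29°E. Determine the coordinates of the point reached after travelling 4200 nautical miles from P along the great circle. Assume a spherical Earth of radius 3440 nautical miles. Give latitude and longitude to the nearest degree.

≈ 24°N, 20°W

From cos δ = sin φ₁ sin φ₂ + cos φ₁ cos φ₂ cos Δλ, the central angle is δ ≈ 2.212 rad (126.7°). The total great-circle distance is δ·R ≈ 2.212 × 3440 ≈ 7610 nmi, so the target fraction is f = 4200/7610 ≈ 0.552.
Interpolate at f ≈ 0.552 with slerp weights a = sin((1−f)δ)/sin δ ≈ 1.044, b = sin(fδ)/sin δ ≈ 1.172.
p = a·p₁ + b·p₂ ≈ (0.857, -0.315, 0.407); φ = arcsin(p_z) ≈ 24.02°, λ = atan2(p_y, p_x) ≈ -20.19°.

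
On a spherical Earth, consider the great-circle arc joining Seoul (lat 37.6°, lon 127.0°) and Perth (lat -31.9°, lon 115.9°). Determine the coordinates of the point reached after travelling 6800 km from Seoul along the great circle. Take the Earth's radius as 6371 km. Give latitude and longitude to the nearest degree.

≈ lat -23°, lon 117°

Convert each endpoint to a unit vector on the sphere (x = cos φ cos λ, y = cos φ sin λ, z = sin φ).
The central angle between the endpoints is δ = arccos(p₁·p₂) ≈ 1.226 rad (70.3°). The total great-circle distance is δ·R ≈ 1.226 × 6371 ≈ 7813 km, so the target fraction is f = 6800/7813 ≈ 0.870.
Interpolate at f ≈ 0.870 with slerp weights a = sin((1−f)δ)/sin δ ≈ 0.168, b = sin(fδ)/sin δ ≈ 0.931.
p = a·p₁ + b·p₂ ≈ (-0.425, 0.817, -0.389); φ = arcsin(p_z) ≈ -22.90°, λ = atan2(p_y, p_x) ≈ 117.50°.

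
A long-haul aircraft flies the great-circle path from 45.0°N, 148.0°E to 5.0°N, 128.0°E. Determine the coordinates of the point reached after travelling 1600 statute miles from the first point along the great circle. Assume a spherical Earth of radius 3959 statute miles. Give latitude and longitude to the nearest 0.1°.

≈ 24.1°N, 135.7°E

Write both endpoints as unit vectors p₁, p₂ with components (cos φ cos λ, cos φ sin λ, sin φ).
The central angle between the endpoints is δ = arccos(p₁·p₂) ≈ 0.762 rad (43.7°). The total great-circle distance is δ·R ≈ 0.762 × 3959 ≈ 3016 mi, so the target fraction is f = 1600/3016 ≈ 0.530.
Interpolate at f ≈ 0.530 with slerp weights a = sin((1−f)δ)/sin δ ≈ 0.507, b = sin(fδ)/sin δ ≈ 0.570.
p = a·p₁ + b·p₂ ≈ (-0.654, 0.637, 0.408); φ = arcsin(p_z) ≈ 24.10°, λ = atan2(p_y, p_x) ≈ 135.72°.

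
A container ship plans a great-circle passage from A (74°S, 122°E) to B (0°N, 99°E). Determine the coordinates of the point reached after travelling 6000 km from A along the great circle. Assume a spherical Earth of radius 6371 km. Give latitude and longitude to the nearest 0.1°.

From cos δ = sin φ₁ sin φ₂ + cos φ₁ cos φ₂ cos Δλ, the central angle is δ ≈ 1.314 rad (75.3°). The total great-circle distance is δ·R ≈ 1.314 × 6371 ≈ 8373 km, so the target fraction is f = 6000/8373 ≈ 0.717.
Interpolate at f ≈ 0.717 with slerp weights a = sin((1−f)δ)/sin δ ≈ 0.376, b = sin(fδ)/sin δ ≈ 0.836.
p = a·p₁ + b·p₂ ≈ (-0.186, 0.914, -0.362); φ = arcsin(p_z) ≈ -21.20°, λ = atan2(p_y, p_x) ≈ 101.49°.

≈ (21.2°S, 101.5°E)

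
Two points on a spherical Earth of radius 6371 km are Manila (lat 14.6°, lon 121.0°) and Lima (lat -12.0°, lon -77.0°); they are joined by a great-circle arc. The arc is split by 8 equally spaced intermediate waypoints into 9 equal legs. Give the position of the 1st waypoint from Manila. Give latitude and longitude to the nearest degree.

≈ lat 16°, lon 140°

Write both endpoints as unit vectors p₁, p₂ with components (cos φ cos λ, cos φ sin λ, sin φ).
The central angle between the endpoints is δ = arccos(p₁·p₂) ≈ 2.833 rad (162.3°).
Interpolate at f = 1/9 with slerp weights a = sin((1−f)δ)/sin δ ≈ 1.921, b = sin(fδ)/sin δ ≈ 1.018.
p = a·p₁ + b·p₂ ≈ (-0.733, 0.623, 0.272); φ = arcsin(p_z) ≈ 15.81°, λ = atan2(p_y, p_x) ≈ 139.65°.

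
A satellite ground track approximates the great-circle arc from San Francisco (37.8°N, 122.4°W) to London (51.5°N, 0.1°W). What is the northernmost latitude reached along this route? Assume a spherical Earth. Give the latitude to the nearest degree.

≈ 65°N

The great circle lies in the plane with unit normal n̂ = (p₁ × p₂)/|p₁ × p₂|.
Here n̂_z ≈ +0.426; the vertex latitude is φ_max = arccos|n̂_z| ≈ 64.8°.
Check via Clairaut: cos φ_max = |cos φ₁| · sin C = cos(37.8°)·sin(32.6°) ≈ 0.426, again giving ≈ 64.8°.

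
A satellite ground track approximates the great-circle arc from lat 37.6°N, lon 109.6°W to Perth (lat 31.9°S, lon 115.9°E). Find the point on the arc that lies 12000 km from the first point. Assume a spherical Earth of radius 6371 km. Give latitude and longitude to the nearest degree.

The haversine formula gives a central angle δ ≈ 2.488 rad (142.5°) between the endpoints. The total great-circle distance is δ·R ≈ 2.488 × 6371 ≈ 15851 km, so the target fraction is f = 12000/15851 ≈ 0.757.
Interpolate at f ≈ 0.757 with slerp weights a = sin((1−f)δ)/sin δ ≈ 0.935, b = sin(fδ)/sin δ ≈ 1.565.
p = a·p₁ + b·p₂ ≈ (-0.829, 0.497, -0.257); φ = arcsin(p_z) ≈ -14.87°, λ = atan2(p_y, p_x) ≈ 149.02°.

≈ lat 15°S, lon 149°E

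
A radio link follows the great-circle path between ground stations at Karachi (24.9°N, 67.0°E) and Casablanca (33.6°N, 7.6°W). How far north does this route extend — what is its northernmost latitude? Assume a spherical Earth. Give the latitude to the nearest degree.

≈ 36°N

The great circle lies in the plane with unit normal n̂ = (p₁ × p₂)/|p₁ × p₂|.
Here n̂_z ≈ -0.808; the vertex latitude is φ_max = arccos|n̂_z| ≈ 36.1°.
Check via Clairaut: cos φ_max = |cos φ₁| · sin C = cos(24.9°)·sin(63.0°) ≈ 0.808, again giving ≈ 36.1°.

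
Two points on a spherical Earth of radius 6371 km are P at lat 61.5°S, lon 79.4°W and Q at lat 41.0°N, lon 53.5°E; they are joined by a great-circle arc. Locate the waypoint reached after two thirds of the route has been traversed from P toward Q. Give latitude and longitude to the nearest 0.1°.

The haversine formula gives a central angle δ ≈ 2.535 rad (145.3°) between the endpoints.
Interpolate at f = 2/3 with slerp weights a = sin((1−f)δ)/sin δ ≈ 1.312, b = sin(fδ)/sin δ ≈ 1.742.
p = a·p₁ + b·p₂ ≈ (0.897, 0.441, -0.010); φ = arcsin(p_z) ≈ -0.60°, λ = atan2(p_y, p_x) ≈ 26.19°.

≈ lat 0.6°S, lon 26.2°E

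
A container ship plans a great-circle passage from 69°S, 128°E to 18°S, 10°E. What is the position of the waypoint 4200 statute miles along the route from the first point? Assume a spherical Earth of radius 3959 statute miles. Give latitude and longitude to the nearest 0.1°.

≈ 38.5°S, 18.7°E

From cos δ = sin φ₁ sin φ₂ + cos φ₁ cos φ₂ cos Δλ, the central angle is δ ≈ 1.442 rad (82.6°). The total great-circle distance is δ·R ≈ 1.442 × 3959 ≈ 5709 mi, so the target fraction is f = 4200/5709 ≈ 0.736.
Interpolate at f ≈ 0.736 with slerp weights a = sin((1−f)δ)/sin δ ≈ 0.375, b = sin(fδ)/sin δ ≈ 0.880.
p = a·p₁ + b·p₂ ≈ (0.742, 0.251, -0.622); φ = arcsin(p_z) ≈ -38.47°, λ = atan2(p_y, p_x) ≈ 18.72°.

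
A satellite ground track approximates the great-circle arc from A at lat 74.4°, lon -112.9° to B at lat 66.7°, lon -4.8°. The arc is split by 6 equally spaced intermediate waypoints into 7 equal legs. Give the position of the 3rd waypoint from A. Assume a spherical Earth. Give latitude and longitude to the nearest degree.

Write both endpoints as unit vectors p₁, p₂ with components (cos φ cos λ, cos φ sin λ, sin φ).
The central angle between the endpoints is δ = arccos(p₁·p₂) ≈ 0.552 rad (31.6°).
Interpolate at f = 3/7 with slerp weights a = sin((1−f)δ)/sin δ ≈ 0.592, b = sin(fδ)/sin δ ≈ 0.447.
p = a·p₁ + b·p₂ ≈ (0.114, -0.161, 0.980); φ = arcsin(p_z) ≈ 78.60°, λ = atan2(p_y, p_x) ≈ -54.70°.

≈ lat 79°, lon -55°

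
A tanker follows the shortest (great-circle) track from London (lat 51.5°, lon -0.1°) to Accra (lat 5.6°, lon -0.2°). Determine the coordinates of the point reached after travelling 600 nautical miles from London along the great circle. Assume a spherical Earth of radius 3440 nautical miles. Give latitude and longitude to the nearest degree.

≈ lat 42°, lon 0°

Write both endpoints as unit vectors p₁, p₂ with components (cos φ cos λ, cos φ sin λ, sin φ).
The central angle between the endpoints is δ = arccos(p₁·p₂) ≈ 0.801 rad (45.9°). The total great-circle distance is δ·R ≈ 0.801 × 3440 ≈ 2756 nmi, so the target fraction is f = 600/2756 ≈ 0.218.
Interpolate at f ≈ 0.218 with slerp weights a = sin((1−f)δ)/sin δ ≈ 0.817, b = sin(fδ)/sin δ ≈ 0.242.
p = a·p₁ + b·p₂ ≈ (0.749, -0.002, 0.663); φ = arcsin(p_z) ≈ 41.51°, λ = atan2(p_y, p_x) ≈ -0.13°.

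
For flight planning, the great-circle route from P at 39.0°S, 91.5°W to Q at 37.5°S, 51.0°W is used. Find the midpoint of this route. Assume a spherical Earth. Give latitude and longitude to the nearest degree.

The haversine formula gives a central angle δ ≈ 0.551 rad (31.6°) between the endpoints.
Interpolate at f = 1/2 with slerp weights a = sin((1−f)δ)/sin δ ≈ 0.520, b = sin(fδ)/sin δ ≈ 0.520.
p = a·p₁ + b·p₂ ≈ (0.249, -0.724, -0.643); φ = arcsin(p_z) ≈ -40.04°, λ = atan2(p_y, p_x) ≈ -71.03°.

≈ 40°S, 71°W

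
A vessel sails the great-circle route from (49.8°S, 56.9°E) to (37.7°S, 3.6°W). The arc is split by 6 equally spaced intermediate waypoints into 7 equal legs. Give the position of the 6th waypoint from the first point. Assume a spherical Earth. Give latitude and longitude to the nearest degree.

≈ (41°S, 3°E)

Write both endpoints as unit vectors p₁, p₂ with components (cos φ cos λ, cos φ sin λ, sin φ).
The central angle between the endpoints is δ = arccos(p₁·p₂) ≈ 0.769 rad (44.1°).
Interpolate at f = 6/7 with slerp weights a = sin((1−f)δ)/sin δ ≈ 0.158, b = sin(fδ)/sin δ ≈ 0.881.
p = a·p₁ + b·p₂ ≈ (0.751, 0.041, -0.659); φ = arcsin(p_z) ≈ -41.22°, λ = atan2(p_y, p_x) ≈ 3.16°.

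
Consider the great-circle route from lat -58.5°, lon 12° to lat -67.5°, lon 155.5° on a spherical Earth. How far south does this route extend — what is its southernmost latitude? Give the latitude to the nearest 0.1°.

The great circle lies in the plane with unit normal n̂ = (p₁ × p₂)/|p₁ × p₂|.
Here n̂_z ≈ +0.153; the vertex latitude is φ_max = arccos|n̂_z| ≈ 81.2°.
Check via Clairaut: cos φ_max = |cos φ₁| · sin C = cos(58.5°)·sin(163.0°) ≈ 0.153, again giving ≈ 81.2°.

≈ -81.2°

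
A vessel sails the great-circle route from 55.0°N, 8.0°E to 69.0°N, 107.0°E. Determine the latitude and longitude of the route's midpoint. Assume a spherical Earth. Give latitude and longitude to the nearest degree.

Convert each endpoint to a unit vector on the sphere (x = cos φ cos λ, y = cos φ sin λ, z = sin φ).
The central angle between the endpoints is δ = arccos(p₁·p₂) ≈ 0.749 rad (42.9°).
Interpolate at f = 1/2 with slerp weights a = sin((1−f)δ)/sin δ ≈ 0.537, b = sin(fδ)/sin δ ≈ 0.537.
p = a·p₁ + b·p₂ ≈ (0.249, 0.227, 0.942); φ = arcsin(p_z) ≈ 70.32°, λ = atan2(p_y, p_x) ≈ 42.37°.

≈ 70°N, 42°E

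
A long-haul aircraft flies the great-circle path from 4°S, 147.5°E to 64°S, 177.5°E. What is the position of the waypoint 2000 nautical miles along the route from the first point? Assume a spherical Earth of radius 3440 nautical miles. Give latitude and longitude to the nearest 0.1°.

From cos δ = sin φ₁ sin φ₂ + cos φ₁ cos φ₂ cos Δλ, the central angle is δ ≈ 1.114 rad (63.8°). The total great-circle distance is δ·R ≈ 1.114 × 3440 ≈ 3831 nmi, so the target fraction is f = 2000/3831 ≈ 0.522.
Interpolate at f ≈ 0.522 with slerp weights a = sin((1−f)δ)/sin δ ≈ 0.566, b = sin(fδ)/sin δ ≈ 0.612.
p = a·p₁ + b·p₂ ≈ (-0.744, 0.315, -0.590); φ = arcsin(p_z) ≈ -36.13°, λ = atan2(p_y, p_x) ≈ 157.06°.

≈ 36.1°S, 157.1°E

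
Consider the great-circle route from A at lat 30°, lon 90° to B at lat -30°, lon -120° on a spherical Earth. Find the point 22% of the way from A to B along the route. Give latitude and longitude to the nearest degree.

≈ lat 21°, lon 126°

Write both endpoints as unit vectors p₁, p₂ with components (cos φ cos λ, cos φ sin λ, sin φ).
The central angle between the endpoints is δ = arccos(p₁·p₂) ≈ 2.689 rad (154.1°).
Interpolate at f = 0.22 with slerp weights a = sin((1−f)δ)/sin δ ≈ 1.978, b = sin(fδ)/sin δ ≈ 1.277.
p = a·p₁ + b·p₂ ≈ (-0.553, 0.756, 0.351); φ = arcsin(p_z) ≈ 20.54°, λ = atan2(p_y, p_x) ≈ 126.18°.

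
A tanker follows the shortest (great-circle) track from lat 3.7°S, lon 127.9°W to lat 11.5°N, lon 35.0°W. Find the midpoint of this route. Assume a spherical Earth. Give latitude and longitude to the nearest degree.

Convert each endpoint to a unit vector on the sphere (x = cos φ cos λ, y = cos φ sin λ, z = sin φ).
The central angle between the endpoints is δ = arccos(p₁·p₂) ≈ 1.633 rad (93.6°).
Interpolate at f = 1/2 with slerp weights a = sin((1−f)δ)/sin δ ≈ 0.730, b = sin(fδ)/sin δ ≈ 0.730.
p = a·p₁ + b·p₂ ≈ (0.139, -0.985, 0.098); φ = arcsin(p_z) ≈ 5.65°, λ = atan2(p_y, p_x) ≈ -82.00°.

≈ lat 6°N, lon 82°W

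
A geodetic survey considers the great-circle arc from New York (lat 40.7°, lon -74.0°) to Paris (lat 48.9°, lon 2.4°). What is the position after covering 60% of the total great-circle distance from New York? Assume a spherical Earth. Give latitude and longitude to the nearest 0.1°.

≈ lat 52.3°, lon -30.6°

The haversine formula gives a central angle δ ≈ 0.917 rad (52.5°) between the endpoints.
Interpolate at f = 0.60 with slerp weights a = sin((1−f)δ)/sin δ ≈ 0.452, b = sin(fδ)/sin δ ≈ 0.659.
p = a·p₁ + b·p₂ ≈ (0.527, -0.311, 0.791); φ = arcsin(p_z) ≈ 52.27°, λ = atan2(p_y, p_x) ≈ -30.55°.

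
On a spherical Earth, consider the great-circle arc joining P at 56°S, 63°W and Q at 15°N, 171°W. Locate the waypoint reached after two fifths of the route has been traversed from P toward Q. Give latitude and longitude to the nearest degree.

Write both endpoints as unit vectors p₁, p₂ with components (cos φ cos λ, cos φ sin λ, sin φ).
The central angle between the endpoints is δ = arccos(p₁·p₂) ≈ 1.962 rad (112.4°).
Interpolate at f = 2/5 with slerp weights a = sin((1−f)δ)/sin δ ≈ 0.999, b = sin(fδ)/sin δ ≈ 0.765.
p = a·p₁ + b·p₂ ≈ (-0.476, -0.613, -0.630); φ = arcsin(p_z) ≈ -39.08°, λ = atan2(p_y, p_x) ≈ -127.80°.

≈ 39°S, 128°W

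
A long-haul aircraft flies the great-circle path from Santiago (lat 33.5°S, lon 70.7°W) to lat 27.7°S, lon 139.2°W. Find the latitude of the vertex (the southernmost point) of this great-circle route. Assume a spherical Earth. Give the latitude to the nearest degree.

≈ 36°S

The great circle lies in the plane with unit normal n̂ = (p₁ × p₂)/|p₁ × p₂|.
Here n̂_z ≈ -0.808; the vertex latitude is φ_max = arccos|n̂_z| ≈ 36.1°.
Check via Clairaut: cos φ_max = |cos φ₁| · sin C = cos(33.5°)·sin(104.2°) ≈ 0.808, again giving ≈ 36.1°.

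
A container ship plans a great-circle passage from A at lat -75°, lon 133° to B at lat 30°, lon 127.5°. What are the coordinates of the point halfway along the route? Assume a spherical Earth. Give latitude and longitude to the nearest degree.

≈ lat -23°, lon 129°

Write both endpoints as unit vectors p₁, p₂ with components (cos φ cos λ, cos φ sin λ, sin φ).
The central angle between the endpoints is δ = arccos(p₁·p₂) ≈ 1.834 rad (105.1°).
Interpolate at f = 1/2 with slerp weights a = sin((1−f)δ)/sin δ ≈ 0.822, b = sin(fδ)/sin δ ≈ 0.822.
p = a·p₁ + b·p₂ ≈ (-0.578, 0.720, -0.383); φ = arcsin(p_z) ≈ -22.52°, λ = atan2(p_y, p_x) ≈ 128.76°.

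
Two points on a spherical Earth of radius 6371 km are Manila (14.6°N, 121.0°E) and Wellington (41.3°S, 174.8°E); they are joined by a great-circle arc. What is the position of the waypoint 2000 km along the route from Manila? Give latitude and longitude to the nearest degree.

Write both endpoints as unit vectors p₁, p₂ with components (cos φ cos λ, cos φ sin λ, sin φ).
The central angle between the endpoints is δ = arccos(p₁·p₂) ≈ 1.305 rad (74.8°). The total great-circle distance is δ·R ≈ 1.305 × 6371 ≈ 8312 km, so the target fraction is f = 2000/8312 ≈ 0.241.
Interpolate at f ≈ 0.241 with slerp weights a = sin((1−f)δ)/sin δ ≈ 0.867, b = sin(fδ)/sin δ ≈ 0.320.
p = a·p₁ + b·p₂ ≈ (-0.672, 0.741, 0.007); φ = arcsin(p_z) ≈ 0.42°, λ = atan2(p_y, p_x) ≈ 132.19°.

≈ (0°N, 132°E)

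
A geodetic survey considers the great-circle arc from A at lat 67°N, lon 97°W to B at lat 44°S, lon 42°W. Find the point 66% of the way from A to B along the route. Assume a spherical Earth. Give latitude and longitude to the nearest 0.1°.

Convert each endpoint to a unit vector on the sphere (x = cos φ cos λ, y = cos φ sin λ, z = sin φ).
The central angle between the endpoints is δ = arccos(p₁·p₂) ≈ 2.069 rad (118.6°).
Interpolate at f = 0.66 with slerp weights a = sin((1−f)δ)/sin δ ≈ 0.737, b = sin(fδ)/sin δ ≈ 1.115.
p = a·p₁ + b·p₂ ≈ (0.561, -0.822, -0.096); φ = arcsin(p_z) ≈ -5.53°, λ = atan2(p_y, p_x) ≈ -55.70°.

≈ lat 5.5°S, lon 55.7°W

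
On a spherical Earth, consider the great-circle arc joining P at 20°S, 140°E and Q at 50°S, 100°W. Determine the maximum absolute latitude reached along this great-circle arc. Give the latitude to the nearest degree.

≈ 58°S

The great circle lies in the plane with unit normal n̂ = (p₁ × p₂)/|p₁ × p₂|.
Here n̂_z ≈ +0.524; the vertex latitude is φ_max = arccos|n̂_z| ≈ 58.4°.
Check via Clairaut: cos φ_max = |cos φ₁| · sin C = cos(20.0°)·sin(146.1°) ≈ 0.524, again giving ≈ 58.4°.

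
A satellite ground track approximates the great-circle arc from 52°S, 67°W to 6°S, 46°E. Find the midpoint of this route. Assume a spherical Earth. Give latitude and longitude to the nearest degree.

≈ 43°S, 9°E

Convert each endpoint to a unit vector on the sphere (x = cos φ cos λ, y = cos φ sin λ, z = sin φ).
The central angle between the endpoints is δ = arccos(p₁·p₂) ≈ 1.728 rad (99.0°).
Interpolate at f = 1/2 with slerp weights a = sin((1−f)δ)/sin δ ≈ 0.770, b = sin(fδ)/sin δ ≈ 0.770.
p = a·p₁ + b·p₂ ≈ (0.717, 0.114, -0.687); φ = arcsin(p_z) ≈ -43.42°, λ = atan2(p_y, p_x) ≈ 9.07°.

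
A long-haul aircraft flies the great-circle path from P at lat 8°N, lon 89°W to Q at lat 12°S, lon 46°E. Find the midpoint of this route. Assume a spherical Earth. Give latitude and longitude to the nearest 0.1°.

≈ lat 5.2°S, lon 22.4°W

Convert each endpoint to a unit vector on the sphere (x = cos φ cos λ, y = cos φ sin λ, z = sin φ).
The central angle between the endpoints is δ = arccos(p₁·p₂) ≈ 2.366 rad (135.5°).
Interpolate at f = 1/2 with slerp weights a = sin((1−f)δ)/sin δ ≈ 1.322, b = sin(fδ)/sin δ ≈ 1.322.
p = a·p₁ + b·p₂ ≈ (0.921, -0.379, -0.091); φ = arcsin(p_z) ≈ -5.21°, λ = atan2(p_y, p_x) ≈ -22.35°.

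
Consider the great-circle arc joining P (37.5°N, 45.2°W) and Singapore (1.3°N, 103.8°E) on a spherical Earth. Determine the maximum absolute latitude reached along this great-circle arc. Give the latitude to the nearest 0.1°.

The great circle lies in the plane with unit normal n̂ = (p₁ × p₂)/|p₁ × p₂|.
Here n̂_z ≈ +0.548; the vertex latitude is φ_max = arccos|n̂_z| ≈ 56.8°.
Check via Clairaut: cos φ_max = |cos φ₁| · sin C = cos(37.5°)·sin(43.7°) ≈ 0.548, again giving ≈ 56.8°.

≈ 56.8°N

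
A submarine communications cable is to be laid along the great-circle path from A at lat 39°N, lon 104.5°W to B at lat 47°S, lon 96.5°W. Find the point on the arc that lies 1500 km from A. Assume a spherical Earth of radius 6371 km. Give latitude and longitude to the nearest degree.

≈ lat 26°N, lon 103°W

The haversine formula gives a central angle δ ≈ 1.506 rad (86.3°) between the endpoints. The total great-circle distance is δ·R ≈ 1.506 × 6371 ≈ 9596 km, so the target fraction is f = 1500/9596 ≈ 0.156.
Interpolate at f ≈ 0.156 with slerp weights a = sin((1−f)δ)/sin δ ≈ 0.957, b = sin(fδ)/sin δ ≈ 0.234.
p = a·p₁ + b·p₂ ≈ (-0.204, -0.879, 0.431); φ = arcsin(p_z) ≈ 25.56°, λ = atan2(p_y, p_x) ≈ -103.09°.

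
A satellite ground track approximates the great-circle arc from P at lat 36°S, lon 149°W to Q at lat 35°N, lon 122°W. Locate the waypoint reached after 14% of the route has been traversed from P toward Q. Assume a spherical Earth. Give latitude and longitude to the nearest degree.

≈ lat 26°S, lon 145°W

From cos δ = sin φ₁ sin φ₂ + cos φ₁ cos φ₂ cos Δλ, the central angle is δ ≈ 1.315 rad (75.3°).
Interpolate at f = 0.14 with slerp weights a = sin((1−f)δ)/sin δ ≈ 0.935, b = sin(fδ)/sin δ ≈ 0.189.
p = a·p₁ + b·p₂ ≈ (-0.731, -0.521, -0.441); φ = arcsin(p_z) ≈ -26.18°, λ = atan2(p_y, p_x) ≈ -144.50°.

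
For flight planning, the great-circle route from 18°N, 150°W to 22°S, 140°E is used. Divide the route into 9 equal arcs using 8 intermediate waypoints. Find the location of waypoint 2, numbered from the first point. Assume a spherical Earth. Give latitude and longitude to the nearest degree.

Write both endpoints as unit vectors p₁, p₂ with components (cos φ cos λ, cos φ sin λ, sin φ).
The central angle between the endpoints is δ = arccos(p₁·p₂) ≈ 1.384 rad (79.3°).
Interpolate at f = 2/9 with slerp weights a = sin((1−f)δ)/sin δ ≈ 0.896, b = sin(fδ)/sin δ ≈ 0.308.
p = a·p₁ + b·p₂ ≈ (-0.957, -0.242, 0.161); φ = arcsin(p_z) ≈ 9.29°, λ = atan2(p_y, p_x) ≈ -165.78°.

≈ 9°N, 166°W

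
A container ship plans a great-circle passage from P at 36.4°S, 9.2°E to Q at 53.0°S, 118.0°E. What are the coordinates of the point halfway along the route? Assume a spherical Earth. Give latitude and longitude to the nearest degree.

≈ 59°S, 52°E

Write both endpoints as unit vectors p₁, p₂ with components (cos φ cos λ, cos φ sin λ, sin φ).
The central angle between the endpoints is δ = arccos(p₁·p₂) ≈ 1.247 rad (71.5°).
Interpolate at f = 1/2 with slerp weights a = sin((1−f)δ)/sin δ ≈ 0.616, b = sin(fδ)/sin δ ≈ 0.616.
p = a·p₁ + b·p₂ ≈ (0.315, 0.407, -0.857); φ = arcsin(p_z) ≈ -59.03°, λ = atan2(p_y, p_x) ≈ 52.20°.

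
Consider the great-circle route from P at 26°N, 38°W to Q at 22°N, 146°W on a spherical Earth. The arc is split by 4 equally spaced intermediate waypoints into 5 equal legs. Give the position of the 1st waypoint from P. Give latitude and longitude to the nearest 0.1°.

≈ 33.4°N, 58.3°W

Convert each endpoint to a unit vector on the sphere (x = cos φ cos λ, y = cos φ sin λ, z = sin φ).
The central angle between the endpoints is δ = arccos(p₁·p₂) ≈ 1.664 rad (95.4°).
Interpolate at f = 1/5 with slerp weights a = sin((1−f)δ)/sin δ ≈ 0.976, b = sin(fδ)/sin δ ≈ 0.328.
p = a·p₁ + b·p₂ ≈ (0.439, -0.710, 0.551); φ = arcsin(p_z) ≈ 33.41°, λ = atan2(p_y, p_x) ≈ -58.28°.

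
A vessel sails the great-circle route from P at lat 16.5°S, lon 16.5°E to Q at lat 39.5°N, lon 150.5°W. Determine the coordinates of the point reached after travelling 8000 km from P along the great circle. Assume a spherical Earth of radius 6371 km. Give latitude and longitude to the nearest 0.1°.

Write both endpoints as unit vectors p₁, p₂ with components (cos φ cos λ, cos φ sin λ, sin φ).
The central angle between the endpoints is δ = arccos(p₁·p₂) ≈ 2.694 rad (154.4°). The total great-circle distance is δ·R ≈ 2.694 × 6371 ≈ 17164 km, so the target fraction is f = 8000/17164 ≈ 0.466.
Interpolate at f ≈ 0.466 with slerp weights a = sin((1−f)δ)/sin δ ≈ 2.291, b = sin(fδ)/sin δ ≈ 2.197.
p = a·p₁ + b·p₂ ≈ (0.630, -0.211, 0.747); φ = arcsin(p_z) ≈ 48.33°, λ = atan2(p_y, p_x) ≈ -18.51°.

≈ lat 48.3°N, lon 18.5°W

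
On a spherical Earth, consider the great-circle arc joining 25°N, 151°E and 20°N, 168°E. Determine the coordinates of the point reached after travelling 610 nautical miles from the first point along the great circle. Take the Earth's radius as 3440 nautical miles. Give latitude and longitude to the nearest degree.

Write both endpoints as unit vectors p₁, p₂ with components (cos φ cos λ, cos φ sin λ, sin φ).
The central angle between the endpoints is δ = arccos(p₁·p₂) ≈ 0.287 rad (16.5°). The total great-circle distance is δ·R ≈ 0.287 × 3440 ≈ 989 nmi, so the target fraction is f = 610/989 ≈ 0.617.
Interpolate at f ≈ 0.617 with slerp weights a = sin((1−f)δ)/sin δ ≈ 0.388, b = sin(fδ)/sin δ ≈ 0.622.
p = a·p₁ + b·p₂ ≈ (-0.879, 0.292, 0.377); φ = arcsin(p_z) ≈ 22.12°, λ = atan2(p_y, p_x) ≈ 161.64°.

≈ 22°N, 162°E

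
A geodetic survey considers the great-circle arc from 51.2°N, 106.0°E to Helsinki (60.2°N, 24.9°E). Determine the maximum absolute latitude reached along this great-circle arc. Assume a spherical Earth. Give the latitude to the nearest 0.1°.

The great circle lies in the plane with unit normal n̂ = (p₁ × p₂)/|p₁ × p₂|.
Here n̂_z ≈ -0.446; the vertex latitude is φ_max = arccos|n̂_z| ≈ 63.5°.

≈ 63.5°N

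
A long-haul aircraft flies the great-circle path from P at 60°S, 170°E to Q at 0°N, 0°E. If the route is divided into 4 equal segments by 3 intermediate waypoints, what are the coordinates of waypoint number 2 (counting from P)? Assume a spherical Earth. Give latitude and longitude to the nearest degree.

≈ 59°S, 10°E

From cos δ = sin φ₁ sin φ₂ + cos φ₁ cos φ₂ cos Δλ, the central angle is δ ≈ 2.086 rad (119.5°).
Interpolate at f = 2/4 with slerp weights a = sin((1−f)δ)/sin δ ≈ 0.992, b = sin(fδ)/sin δ ≈ 0.992.
p = a·p₁ + b·p₂ ≈ (0.504, 0.086, -0.860); φ = arcsin(p_z) ≈ -59.26°, λ = atan2(p_y, p_x) ≈ 9.71°.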